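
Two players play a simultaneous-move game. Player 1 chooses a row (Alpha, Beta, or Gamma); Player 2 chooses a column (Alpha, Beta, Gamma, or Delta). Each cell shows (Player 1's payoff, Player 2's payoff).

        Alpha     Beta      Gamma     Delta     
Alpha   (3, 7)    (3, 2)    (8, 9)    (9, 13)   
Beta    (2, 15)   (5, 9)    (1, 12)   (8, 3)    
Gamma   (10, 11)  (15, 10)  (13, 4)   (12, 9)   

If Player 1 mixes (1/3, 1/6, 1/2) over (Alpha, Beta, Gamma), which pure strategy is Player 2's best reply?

Alpha

Player 2's best reply maximizes expected payoff against the mix.
Alpha: (1/3)·7 + (1/6)·15 + (1/2)·11 = 31/3
Beta: (1/3)·2 + (1/6)·9 + (1/2)·10 = 43/6
Gamma: (1/3)·9 + (1/6)·12 + (1/2)·4 = 7
Delta: (1/3)·13 + (1/6)·3 + (1/2)·9 = 28/3
Highest expected payoff is 31/3, from Alpha.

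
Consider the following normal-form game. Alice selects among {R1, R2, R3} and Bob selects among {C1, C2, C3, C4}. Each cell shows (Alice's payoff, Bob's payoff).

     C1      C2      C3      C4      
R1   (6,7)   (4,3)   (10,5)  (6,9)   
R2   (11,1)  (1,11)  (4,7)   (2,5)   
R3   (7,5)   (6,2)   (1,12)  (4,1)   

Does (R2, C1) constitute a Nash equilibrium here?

No

Holding Bob at C1: Alice gets 11 from R2, versus 6 from R1, 7 from R3. No profitable deviation for Alice.
Holding Alice at R2: Bob gets 1 from C1 but could get 11 by switching to C2. Bob has a profitable deviation.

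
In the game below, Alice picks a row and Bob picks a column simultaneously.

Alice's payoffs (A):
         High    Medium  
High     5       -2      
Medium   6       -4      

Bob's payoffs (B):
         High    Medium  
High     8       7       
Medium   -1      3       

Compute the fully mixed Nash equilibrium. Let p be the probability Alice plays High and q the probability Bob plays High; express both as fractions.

Each player's mixing probability is pinned down by making the *other* player indifferent.
Bob indifferent between High and Medium: p·8 + (1−p)·(-1) = p·7 + (1−p)·3 ⟹ (-1) + 9p = 3 + 4p ⟹ p = 4/5.
Alice indifferent between High and Medium: q·5 + (1−q)·(-2) = q·6 + (1−q)·(-4) ⟹ (-2) + 7q = (-4) + 10q ⟹ q = 2/3.

p = 4/5, q = 2/3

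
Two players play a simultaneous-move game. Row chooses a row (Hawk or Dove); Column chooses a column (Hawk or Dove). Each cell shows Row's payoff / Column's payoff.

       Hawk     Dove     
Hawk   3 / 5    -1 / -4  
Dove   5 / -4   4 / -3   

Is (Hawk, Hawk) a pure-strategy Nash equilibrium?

Holding Column at Hawk: Row gets 3 from Hawk but could get 5 by switching to Dove. Row has a profitable deviation.

No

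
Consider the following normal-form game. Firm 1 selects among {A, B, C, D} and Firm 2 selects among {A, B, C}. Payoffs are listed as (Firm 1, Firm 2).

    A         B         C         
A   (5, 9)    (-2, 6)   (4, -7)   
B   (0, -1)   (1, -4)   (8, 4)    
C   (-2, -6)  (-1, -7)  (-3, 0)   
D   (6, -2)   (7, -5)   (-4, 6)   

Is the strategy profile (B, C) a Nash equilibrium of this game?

Yes

Holding Firm 2 at C: Firm 1 gets 8 from B, versus 4 from A, -3 from C, -4 from D. No profitable deviation for Firm 1.
Holding Firm 1 at B: Firm 2 gets 4 from C, versus -1 from A, -4 from B. No profitable deviation for Firm 2 either.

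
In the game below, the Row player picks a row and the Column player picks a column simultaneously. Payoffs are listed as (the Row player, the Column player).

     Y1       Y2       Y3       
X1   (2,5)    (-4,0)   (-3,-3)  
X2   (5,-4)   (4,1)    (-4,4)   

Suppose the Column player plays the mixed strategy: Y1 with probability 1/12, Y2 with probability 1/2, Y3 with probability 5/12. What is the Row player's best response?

X2

Compute the Row player's expected payoff from each pure strategy against the given mix.
X1: (1/12)·2 + (1/2)·(-4) + (5/12)·(-3) = -37/12
X2: (1/12)·5 + (1/2)·4 + (5/12)·(-4) = 3/4
Highest expected payoff is 3/4, from X2.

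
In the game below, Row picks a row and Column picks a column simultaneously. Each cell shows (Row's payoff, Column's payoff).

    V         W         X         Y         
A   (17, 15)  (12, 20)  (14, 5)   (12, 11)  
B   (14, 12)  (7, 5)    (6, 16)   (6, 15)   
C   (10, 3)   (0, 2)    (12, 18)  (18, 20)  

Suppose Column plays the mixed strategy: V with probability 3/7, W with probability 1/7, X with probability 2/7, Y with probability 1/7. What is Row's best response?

A

Row's best reply maximizes expected payoff against the mix.
A: (3/7)·17 + (1/7)·12 + (2/7)·14 + (1/7)·12 = 103/7
B: (3/7)·14 + (1/7)·7 + (2/7)·6 + (1/7)·6 = 67/7
C: (3/7)·10 + (1/7)·0 + (2/7)·12 + (1/7)·18 = 72/7
Highest expected payoff is 103/7, from A.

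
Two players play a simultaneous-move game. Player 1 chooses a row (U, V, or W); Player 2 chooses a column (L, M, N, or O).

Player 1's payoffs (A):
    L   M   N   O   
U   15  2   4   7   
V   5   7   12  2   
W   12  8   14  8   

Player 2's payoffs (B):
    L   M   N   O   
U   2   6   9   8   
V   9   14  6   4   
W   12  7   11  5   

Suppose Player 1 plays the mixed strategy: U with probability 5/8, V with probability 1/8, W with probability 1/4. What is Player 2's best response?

Player 2's best reply maximizes expected payoff against the mix.
L: (5/8)·2 + (1/8)·9 + (1/4)·12 = 43/8
M: (5/8)·6 + (1/8)·14 + (1/4)·7 = 29/4
N: (5/8)·9 + (1/8)·6 + (1/4)·11 = 73/8
O: (5/8)·8 + (1/8)·4 + (1/4)·5 = 27/4
Highest expected payoff is 73/8, from N.

N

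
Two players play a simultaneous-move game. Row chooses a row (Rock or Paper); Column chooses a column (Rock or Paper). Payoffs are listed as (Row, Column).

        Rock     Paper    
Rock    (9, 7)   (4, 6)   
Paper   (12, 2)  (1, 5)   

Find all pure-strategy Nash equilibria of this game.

None

Find each player's best response to every opponent strategy; NE are the intersections.
Row's best responses — vs Rock: Paper (payoff 12); vs Paper: Rock (payoff 4).
Column's best responses — vs Rock: Rock (payoff 7); vs Paper: Paper (payoff 5).
No cell has both players best-responding. For instance, Row's best reply to Paper is Rock, but against Rock Column prefers Rock over Paper.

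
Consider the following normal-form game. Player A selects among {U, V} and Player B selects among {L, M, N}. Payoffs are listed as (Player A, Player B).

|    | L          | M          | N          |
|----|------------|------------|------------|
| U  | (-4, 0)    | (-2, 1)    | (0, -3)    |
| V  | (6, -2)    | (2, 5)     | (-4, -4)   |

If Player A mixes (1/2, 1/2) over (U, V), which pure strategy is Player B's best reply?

Player B's best reply maximizes expected payoff against the mix.
L: (1/2)·0 + (1/2)·(-2) = -1
M: (1/2)·1 + (1/2)·5 = 3
N: (1/2)·(-3) + (1/2)·(-4) = -7/2
Highest expected payoff is 3, from M.

M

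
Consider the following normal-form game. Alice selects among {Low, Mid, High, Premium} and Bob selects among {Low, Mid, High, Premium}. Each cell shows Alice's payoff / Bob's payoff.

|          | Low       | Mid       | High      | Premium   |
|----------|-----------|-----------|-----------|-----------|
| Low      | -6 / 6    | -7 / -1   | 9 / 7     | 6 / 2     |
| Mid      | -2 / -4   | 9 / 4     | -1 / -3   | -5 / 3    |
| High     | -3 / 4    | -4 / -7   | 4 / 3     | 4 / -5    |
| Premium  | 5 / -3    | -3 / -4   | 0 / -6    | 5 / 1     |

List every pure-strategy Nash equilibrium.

(Low, High) and (Mid, Mid)

A profile is a Nash equilibrium when each player is best-responding to the other.
Alice's best responses — vs Low: Premium (payoff 5); vs Mid: Mid (payoff 9); vs High: Low (payoff 9); vs Premium: Low (payoff 6).
Bob's best responses — vs Low: High (payoff 7); vs Mid: Mid (payoff 4); vs High: Low (payoff 4); vs Premium: Premium (payoff 1).
Mutual best responses occur at (Low, High) and (Mid, Mid); at each, neither player gains by switching.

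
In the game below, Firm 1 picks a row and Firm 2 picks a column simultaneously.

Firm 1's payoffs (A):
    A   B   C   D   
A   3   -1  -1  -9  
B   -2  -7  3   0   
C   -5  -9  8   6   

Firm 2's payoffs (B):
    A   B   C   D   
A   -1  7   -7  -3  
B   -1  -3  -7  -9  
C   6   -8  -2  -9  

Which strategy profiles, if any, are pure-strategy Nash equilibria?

Find each player's best response to every opponent strategy; NE are the intersections.
Firm 1's best responses — vs A: A (payoff 3); vs B: A (payoff -1); vs C: C (payoff 8); vs D: C (payoff 6).
Firm 2's best responses — vs A: B (payoff 7); vs B: A (payoff -1); vs C: A (payoff 6).
The only mutual best response is (A, B); neither player gains by switching there.

(A, B)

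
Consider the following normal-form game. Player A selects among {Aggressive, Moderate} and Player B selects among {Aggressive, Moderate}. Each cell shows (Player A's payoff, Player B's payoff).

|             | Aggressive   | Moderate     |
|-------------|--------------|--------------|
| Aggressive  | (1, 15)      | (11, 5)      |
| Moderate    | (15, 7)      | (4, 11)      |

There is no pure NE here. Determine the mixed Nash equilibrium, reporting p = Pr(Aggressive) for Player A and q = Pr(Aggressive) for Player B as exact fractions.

In a mixed NE each player is indifferent between their pure strategies, so the opponent's mix sets the indifference.
Player B indifferent between Aggressive and Moderate: p·15 + (1−p)·7 = p·5 + (1−p)·11 ⟹ 7 + 8p = 11 + (-6)p ⟹ p = 2/7.
Player A indifferent between Aggressive and Moderate: q·1 + (1−q)·11 = q·15 + (1−q)·4 ⟹ 11 + (-10)q = 4 + 11q ⟹ q = 1/3.

p = 2/7, q = 1/3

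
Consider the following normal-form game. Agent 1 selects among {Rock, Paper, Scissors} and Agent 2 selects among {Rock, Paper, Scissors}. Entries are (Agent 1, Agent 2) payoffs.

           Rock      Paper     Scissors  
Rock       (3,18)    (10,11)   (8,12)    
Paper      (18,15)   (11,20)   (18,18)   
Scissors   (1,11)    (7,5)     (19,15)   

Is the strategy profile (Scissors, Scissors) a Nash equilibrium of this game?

Yes

Holding Agent 2 at Scissors: Agent 1 gets 19 from Scissors, versus 8 from Rock, 18 from Paper. No profitable deviation for Agent 1.
Holding Agent 1 at Scissors: Agent 2 gets 15 from Scissors, versus 11 from Rock, 5 from Paper. No profitable deviation for Agent 2 either.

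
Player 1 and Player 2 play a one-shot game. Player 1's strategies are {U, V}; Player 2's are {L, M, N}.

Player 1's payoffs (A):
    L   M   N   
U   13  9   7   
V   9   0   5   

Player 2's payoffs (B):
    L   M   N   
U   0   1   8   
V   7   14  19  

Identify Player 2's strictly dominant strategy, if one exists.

N

Check whether one of Player 2's strategies beats all alternatives regardless of what the opponent does.
N strictly dominates: vs U: 8 > each of {0, 1}; vs V: 19 > each of {7, 14}.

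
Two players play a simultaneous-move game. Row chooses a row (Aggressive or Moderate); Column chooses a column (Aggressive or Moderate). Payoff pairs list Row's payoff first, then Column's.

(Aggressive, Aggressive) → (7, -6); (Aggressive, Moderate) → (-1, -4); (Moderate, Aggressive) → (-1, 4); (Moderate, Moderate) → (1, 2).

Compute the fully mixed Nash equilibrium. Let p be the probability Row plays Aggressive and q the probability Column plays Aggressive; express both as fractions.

In a mixed NE each player is indifferent between their pure strategies, so the opponent's mix sets the indifference.
Column indifferent between Aggressive and Moderate: p·(-6) + (1−p)·4 = p·(-4) + (1−p)·2 ⟹ 4 + (-10)p = 2 + (-6)p ⟹ p = 1/2.
Row indifferent between Aggressive and Moderate: q·7 + (1−q)·(-1) = q·(-1) + (1−q)·1 ⟹ (-1) + 8q = 1 + (-2)q ⟹ q = 1/5.

p = 1/2, q = 1/5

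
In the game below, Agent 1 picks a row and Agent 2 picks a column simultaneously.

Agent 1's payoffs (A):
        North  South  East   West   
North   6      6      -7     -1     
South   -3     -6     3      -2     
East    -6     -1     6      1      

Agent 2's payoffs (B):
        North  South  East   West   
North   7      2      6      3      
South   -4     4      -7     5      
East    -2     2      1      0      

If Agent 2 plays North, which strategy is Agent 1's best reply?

With Agent 2 fixed at North, Agent 1's payoffs are: North → 6, South → -3, East → -6.
The maximum is 6, achieved by North.

North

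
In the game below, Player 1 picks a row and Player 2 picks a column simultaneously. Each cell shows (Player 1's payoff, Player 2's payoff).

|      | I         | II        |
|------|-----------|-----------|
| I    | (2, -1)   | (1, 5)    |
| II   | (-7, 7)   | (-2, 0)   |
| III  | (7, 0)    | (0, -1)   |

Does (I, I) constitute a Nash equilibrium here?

No

Holding Player 2 at I: Player 1 gets 2 from I but could get 7 by switching to III. Player 1 has a profitable deviation.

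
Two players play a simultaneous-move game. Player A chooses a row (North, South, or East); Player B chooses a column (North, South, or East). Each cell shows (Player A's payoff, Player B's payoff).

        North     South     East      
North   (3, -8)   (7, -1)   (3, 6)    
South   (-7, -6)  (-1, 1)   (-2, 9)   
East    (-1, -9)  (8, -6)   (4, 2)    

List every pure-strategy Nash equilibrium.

A profile is a Nash equilibrium when each player is best-responding to the other.
Player A's best responses — vs North: North (payoff 3); vs South: East (payoff 8); vs East: East (payoff 4).
Player B's best responses — vs North: East (payoff 6); vs South: East (payoff 9); vs East: East (payoff 2).
The only mutual best response is (East, East); neither player gains by switching there.

(East, East)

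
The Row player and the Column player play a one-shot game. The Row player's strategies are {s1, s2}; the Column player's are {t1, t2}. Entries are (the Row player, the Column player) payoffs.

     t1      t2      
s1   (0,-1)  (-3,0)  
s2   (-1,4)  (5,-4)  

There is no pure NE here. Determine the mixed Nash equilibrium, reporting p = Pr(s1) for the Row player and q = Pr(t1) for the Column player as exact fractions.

Each player's mixing probability is pinned down by making the *other* player indifferent.
The Column player indifferent between t1 and t2: p·(-1) + (1−p)·4 = p·0 + (1−p)·(-4) ⟹ 4 + (-5)p = (-4) + 4p ⟹ p = 8/9.
The Row player indifferent between s1 and s2: q·0 + (1−q)·(-3) = q·(-1) + (1−q)·5 ⟹ (-3) + 3q = 5 + (-6)q ⟹ q = 8/9.

p = 8/9, q = 8/9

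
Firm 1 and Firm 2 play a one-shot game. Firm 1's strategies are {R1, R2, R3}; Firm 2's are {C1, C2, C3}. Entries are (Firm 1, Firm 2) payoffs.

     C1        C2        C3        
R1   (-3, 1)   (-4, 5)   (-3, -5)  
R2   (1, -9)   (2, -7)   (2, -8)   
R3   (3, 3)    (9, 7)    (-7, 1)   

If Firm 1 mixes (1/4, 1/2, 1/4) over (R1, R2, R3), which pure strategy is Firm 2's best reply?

C2

Firm 2's best reply maximizes expected payoff against the mix.
C1: (1/4)·1 + (1/2)·(-9) + (1/4)·3 = -7/2
C2: (1/4)·5 + (1/2)·(-7) + (1/4)·7 = -1/2
C3: (1/4)·(-5) + (1/2)·(-8) + (1/4)·1 = -5
Highest expected payoff is -1/2, from C2.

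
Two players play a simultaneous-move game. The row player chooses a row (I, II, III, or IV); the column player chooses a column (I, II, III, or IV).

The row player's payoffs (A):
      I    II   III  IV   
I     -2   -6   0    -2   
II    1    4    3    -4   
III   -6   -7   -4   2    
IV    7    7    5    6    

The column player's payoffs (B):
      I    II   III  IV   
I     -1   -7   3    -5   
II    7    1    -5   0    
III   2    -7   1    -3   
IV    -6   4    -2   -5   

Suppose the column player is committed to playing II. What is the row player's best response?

With the column player fixed at II, the row player's payoffs are: I → -6, II → 4, III → -7, IV → 7.
The maximum is 7, achieved by IV.

IV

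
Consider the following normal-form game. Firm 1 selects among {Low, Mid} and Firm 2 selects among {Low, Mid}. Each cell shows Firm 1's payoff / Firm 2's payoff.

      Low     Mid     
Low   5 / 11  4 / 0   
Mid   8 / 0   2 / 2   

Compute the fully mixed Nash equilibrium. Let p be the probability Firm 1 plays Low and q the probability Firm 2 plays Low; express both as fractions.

Each player's mixing probability is pinned down by making the *other* player indifferent.
Firm 2 indifferent between Low and Mid: p·11 + (1−p)·0 = p·0 + (1−p)·2 ⟹ 0 + 11p = 2 + (-2)p ⟹ p = 2/13.
Firm 1 indifferent between Low and Mid: q·5 + (1−q)·4 = q·8 + (1−q)·2 ⟹ 4 + 1q = 2 + 6q ⟹ q = 2/5.

p = 2/13, q = 2/5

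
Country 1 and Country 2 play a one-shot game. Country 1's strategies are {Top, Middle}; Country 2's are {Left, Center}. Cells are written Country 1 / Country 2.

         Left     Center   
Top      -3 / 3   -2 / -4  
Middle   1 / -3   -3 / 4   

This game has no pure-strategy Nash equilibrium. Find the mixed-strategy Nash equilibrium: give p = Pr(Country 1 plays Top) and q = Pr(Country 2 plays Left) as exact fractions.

Each player's mixing probability is pinned down by making the *other* player indifferent.
Country 2 indifferent between Left and Center: p·3 + (1−p)·(-3) = p·(-4) + (1−p)·4 ⟹ (-3) + 6p = 4 + (-8)p ⟹ p = 1/2.
Country 1 indifferent between Top and Middle: q·(-3) + (1−q)·(-2) = q·1 + (1−q)·(-3) ⟹ (-2) + (-1)q = (-3) + 4q ⟹ q = 1/5.

p = 1/2, q = 1/5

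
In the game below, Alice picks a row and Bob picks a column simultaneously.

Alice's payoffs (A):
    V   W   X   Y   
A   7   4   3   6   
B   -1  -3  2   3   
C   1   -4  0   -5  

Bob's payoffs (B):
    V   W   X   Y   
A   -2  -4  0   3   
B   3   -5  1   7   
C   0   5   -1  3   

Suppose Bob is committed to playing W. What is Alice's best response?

With Bob fixed at W, Alice's payoffs are: A → 4, B → -3, C → -4.
The maximum is 4, achieved by A.

A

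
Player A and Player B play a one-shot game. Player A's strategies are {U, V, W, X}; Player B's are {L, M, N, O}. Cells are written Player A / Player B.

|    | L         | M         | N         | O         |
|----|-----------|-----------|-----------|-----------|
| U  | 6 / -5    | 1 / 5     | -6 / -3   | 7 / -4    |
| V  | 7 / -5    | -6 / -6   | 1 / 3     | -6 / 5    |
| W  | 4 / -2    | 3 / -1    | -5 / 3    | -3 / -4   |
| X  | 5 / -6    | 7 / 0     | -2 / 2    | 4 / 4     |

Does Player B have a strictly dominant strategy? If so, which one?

Check whether one of Player B's strategies beats all alternatives regardless of what the opponent does.
L is not dominant: against U, M gives 5 > -5.
M is not dominant: against V, L gives -5 > -6.
N is not dominant: against U, M gives 5 > -3.
O is not dominant: against U, M gives 5 > -4.
No single strategy is best against every opponent action.

No strictly dominant strategy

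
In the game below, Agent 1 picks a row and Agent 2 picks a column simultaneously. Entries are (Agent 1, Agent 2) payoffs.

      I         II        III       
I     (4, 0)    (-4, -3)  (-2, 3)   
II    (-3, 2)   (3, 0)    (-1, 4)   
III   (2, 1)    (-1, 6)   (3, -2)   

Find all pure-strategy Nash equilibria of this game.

A profile is a Nash equilibrium when each player is best-responding to the other.
Agent 1's best responses — vs I: I (payoff 4); vs II: II (payoff 3); vs III: III (payoff 3).
Agent 2's best responses — vs I: III (payoff 3); vs II: III (payoff 4); vs III: II (payoff 6).
No cell has both players best-responding. For instance, Agent 1's best reply to I is I, but against I Agent 2 prefers III over I.

There is no pure-strategy Nash equilibrium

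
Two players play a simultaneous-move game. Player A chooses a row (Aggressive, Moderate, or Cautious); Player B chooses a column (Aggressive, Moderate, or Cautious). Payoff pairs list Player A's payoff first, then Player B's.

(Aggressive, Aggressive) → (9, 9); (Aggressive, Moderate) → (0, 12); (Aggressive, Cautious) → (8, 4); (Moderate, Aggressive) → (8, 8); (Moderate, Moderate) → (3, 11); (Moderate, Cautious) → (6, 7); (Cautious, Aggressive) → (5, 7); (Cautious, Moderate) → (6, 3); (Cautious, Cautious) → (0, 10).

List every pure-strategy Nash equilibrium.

Check mutual best responses: a cell is a NE iff neither player can gain by unilaterally deviating.
Player A's best responses — vs Aggressive: Aggressive (payoff 9); vs Moderate: Cautious (payoff 6); vs Cautious: Aggressive (payoff 8).
Player B's best responses — vs Aggressive: Moderate (payoff 12); vs Moderate: Moderate (payoff 11); vs Cautious: Cautious (payoff 10).
No cell has both players best-responding. For instance, Player A's best reply to Aggressive is Aggressive, but against Aggressive Player B prefers Moderate over Aggressive.

There is no pure-strategy Nash equilibrium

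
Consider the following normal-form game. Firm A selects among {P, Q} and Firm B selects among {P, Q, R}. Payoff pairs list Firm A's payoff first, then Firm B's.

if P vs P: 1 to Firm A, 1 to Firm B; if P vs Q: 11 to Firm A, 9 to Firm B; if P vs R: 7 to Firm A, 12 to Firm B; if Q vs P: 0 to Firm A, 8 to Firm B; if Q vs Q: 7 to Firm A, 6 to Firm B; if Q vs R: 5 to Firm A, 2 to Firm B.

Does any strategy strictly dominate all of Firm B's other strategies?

Check whether one of Firm B's strategies beats all alternatives regardless of what the opponent does.
P is not dominant: against P, Q gives 9 > 1.
Q is not dominant: against P, R gives 12 > 9.
R is not dominant: against Q, P gives 8 > 2.
No single strategy is best against every opponent action.

No strictly dominant strategy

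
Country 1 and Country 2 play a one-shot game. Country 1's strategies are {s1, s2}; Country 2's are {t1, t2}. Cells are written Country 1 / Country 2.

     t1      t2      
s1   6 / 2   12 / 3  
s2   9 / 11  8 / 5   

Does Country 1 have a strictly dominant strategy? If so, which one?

None

Check whether one of Country 1's strategies beats all alternatives regardless of what the opponent does.
s1 is not dominant: against t1, s2 gives 9 > 6.
s2 is not dominant: against t2, s1 gives 12 > 8.
No single strategy is best against every opponent action.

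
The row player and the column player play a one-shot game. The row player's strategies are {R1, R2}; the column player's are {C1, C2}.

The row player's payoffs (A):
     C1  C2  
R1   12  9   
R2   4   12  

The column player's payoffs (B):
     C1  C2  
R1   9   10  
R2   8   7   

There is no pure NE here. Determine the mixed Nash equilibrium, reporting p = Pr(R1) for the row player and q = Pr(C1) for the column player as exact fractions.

In a mixed NE each player is indifferent between their pure strategies, so the opponent's mix sets the indifference.
The column player indifferent between C1 and C2: p·9 + (1−p)·8 = p·10 + (1−p)·7 ⟹ 8 + 1p = 7 + 3p ⟹ p = 1/2.
The row player indifferent between R1 and R2: q·12 + (1−q)·9 = q·4 + (1−q)·12 ⟹ 9 + 3q = 12 + (-8)q ⟹ q = 3/11.

p = 1/2, q = 3/11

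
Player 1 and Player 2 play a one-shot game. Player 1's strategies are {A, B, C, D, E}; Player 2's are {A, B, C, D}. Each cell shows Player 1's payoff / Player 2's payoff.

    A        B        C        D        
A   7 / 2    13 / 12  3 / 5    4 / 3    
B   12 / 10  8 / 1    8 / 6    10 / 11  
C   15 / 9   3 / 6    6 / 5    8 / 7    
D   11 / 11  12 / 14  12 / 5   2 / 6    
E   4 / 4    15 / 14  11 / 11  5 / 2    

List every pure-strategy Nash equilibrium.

Find each player's best response to every opponent strategy; NE are the intersections.
Player 1's best responses — vs A: C (payoff 15); vs B: E (payoff 15); vs C: D (payoff 12); vs D: B (payoff 10).
Player 2's best responses — vs A: B (payoff 12); vs B: D (payoff 11); vs C: A (payoff 9); vs D: B (payoff 14); vs E: B (payoff 14).
Mutual best responses occur at (B, D), (C, A), and (E, B); at each, neither player gains by switching.

(B, D), (C, A), and (E, B)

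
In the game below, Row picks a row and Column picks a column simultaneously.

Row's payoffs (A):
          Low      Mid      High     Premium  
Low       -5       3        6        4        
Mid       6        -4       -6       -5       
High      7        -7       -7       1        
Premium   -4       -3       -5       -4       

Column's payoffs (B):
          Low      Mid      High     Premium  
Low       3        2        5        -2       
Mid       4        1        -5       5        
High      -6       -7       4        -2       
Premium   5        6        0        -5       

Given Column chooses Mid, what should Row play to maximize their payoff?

Low

With Column fixed at Mid, Row's payoffs are: Low → 3, Mid → -4, High → -7, Premium → -3.
The maximum is 3, achieved by Low.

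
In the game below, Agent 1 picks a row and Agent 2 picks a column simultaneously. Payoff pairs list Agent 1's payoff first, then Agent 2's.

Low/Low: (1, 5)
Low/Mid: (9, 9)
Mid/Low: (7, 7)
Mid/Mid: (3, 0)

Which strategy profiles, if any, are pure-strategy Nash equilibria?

(Low, Mid) and (Mid, Low)

A profile is a Nash equilibrium when each player is best-responding to the other.
Agent 1's best responses — vs Low: Mid (payoff 7); vs Mid: Low (payoff 9).
Agent 2's best responses — vs Low: Mid (payoff 9); vs Mid: Low (payoff 7).
Mutual best responses occur at (Low, Mid) and (Mid, Low); at each, neither player gains by switching.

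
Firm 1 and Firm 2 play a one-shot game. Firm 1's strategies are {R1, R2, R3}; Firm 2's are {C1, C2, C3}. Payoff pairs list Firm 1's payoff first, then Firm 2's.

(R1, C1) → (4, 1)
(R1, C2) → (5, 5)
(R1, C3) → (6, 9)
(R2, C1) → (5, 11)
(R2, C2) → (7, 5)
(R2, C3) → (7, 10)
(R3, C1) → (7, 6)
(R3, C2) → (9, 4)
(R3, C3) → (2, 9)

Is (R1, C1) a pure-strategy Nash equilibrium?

Holding Firm 2 at C1: Firm 1 gets 4 from R1 but could get 7 by switching to R3. Firm 1 has a profitable deviation.

No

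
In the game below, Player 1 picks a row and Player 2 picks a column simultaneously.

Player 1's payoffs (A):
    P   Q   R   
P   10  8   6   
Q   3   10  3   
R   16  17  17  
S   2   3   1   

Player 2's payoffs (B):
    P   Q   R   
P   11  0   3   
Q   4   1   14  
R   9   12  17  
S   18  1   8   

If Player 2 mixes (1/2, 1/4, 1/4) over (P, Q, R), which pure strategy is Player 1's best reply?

Compute Player 1's expected payoff from each pure strategy against the given mix.
P: (1/2)·10 + (1/4)·8 + (1/4)·6 = 17/2
Q: (1/2)·3 + (1/4)·10 + (1/4)·3 = 19/4
R: (1/2)·16 + (1/4)·17 + (1/4)·17 = 33/2
S: (1/2)·2 + (1/4)·3 + (1/4)·1 = 2
Highest expected payoff is 33/2, from R.

R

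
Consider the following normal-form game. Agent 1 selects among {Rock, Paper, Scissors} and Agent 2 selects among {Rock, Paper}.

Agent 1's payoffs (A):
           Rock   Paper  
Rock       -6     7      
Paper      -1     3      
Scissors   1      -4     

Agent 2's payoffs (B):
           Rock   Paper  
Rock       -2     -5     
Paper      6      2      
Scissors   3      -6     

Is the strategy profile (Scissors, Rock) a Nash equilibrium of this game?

Holding Agent 2 at Rock: Agent 1 gets 1 from Scissors, versus -6 from Rock, -1 from Paper. No profitable deviation for Agent 1.
Holding Agent 1 at Scissors: Agent 2 gets 3 from Rock, versus -6 from Paper. No profitable deviation for Agent 2 either.

Yes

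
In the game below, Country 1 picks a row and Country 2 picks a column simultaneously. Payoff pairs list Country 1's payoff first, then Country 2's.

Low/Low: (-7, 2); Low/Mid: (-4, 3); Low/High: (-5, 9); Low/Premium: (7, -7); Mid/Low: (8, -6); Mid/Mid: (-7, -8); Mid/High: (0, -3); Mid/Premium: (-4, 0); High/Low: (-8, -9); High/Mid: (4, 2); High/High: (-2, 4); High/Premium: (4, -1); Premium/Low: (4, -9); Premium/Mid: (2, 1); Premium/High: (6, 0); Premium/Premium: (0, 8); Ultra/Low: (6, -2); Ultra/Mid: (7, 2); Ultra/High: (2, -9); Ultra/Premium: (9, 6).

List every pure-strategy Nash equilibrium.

(Ultra, Premium)

Find each player's best response to every opponent strategy; NE are the intersections.
Country 1's best responses — vs Low: Mid (payoff 8); vs Mid: Ultra (payoff 7); vs High: Premium (payoff 6); vs Premium: Ultra (payoff 9).
Country 2's best responses — vs Low: High (payoff 9); vs Mid: Premium (payoff 0); vs High: High (payoff 4); vs Premium: Premium (payoff 8); vs Ultra: Premium (payoff 6).
The only mutual best response is (Ultra, Premium); neither player gains by switching there.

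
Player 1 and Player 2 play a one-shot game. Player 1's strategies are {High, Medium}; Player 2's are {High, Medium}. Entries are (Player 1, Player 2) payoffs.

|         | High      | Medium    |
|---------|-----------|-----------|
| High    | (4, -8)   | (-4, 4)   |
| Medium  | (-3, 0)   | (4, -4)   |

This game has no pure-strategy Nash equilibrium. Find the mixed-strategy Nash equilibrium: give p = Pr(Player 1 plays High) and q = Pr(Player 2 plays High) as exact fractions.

p = 1/4, q = 8/15

In a mixed NE each player is indifferent between their pure strategies, so the opponent's mix sets the indifference.
Player 2 indifferent between High and Medium: p·(-8) + (1−p)·0 = p·4 + (1−p)·(-4) ⟹ 0 + (-8)p = (-4) + 8p ⟹ p = 1/4.
Player 1 indifferent between High and Medium: q·4 + (1−q)·(-4) = q·(-3) + (1−q)·4 ⟹ (-4) + 8q = 4 + (-7)q ⟹ q = 8/15.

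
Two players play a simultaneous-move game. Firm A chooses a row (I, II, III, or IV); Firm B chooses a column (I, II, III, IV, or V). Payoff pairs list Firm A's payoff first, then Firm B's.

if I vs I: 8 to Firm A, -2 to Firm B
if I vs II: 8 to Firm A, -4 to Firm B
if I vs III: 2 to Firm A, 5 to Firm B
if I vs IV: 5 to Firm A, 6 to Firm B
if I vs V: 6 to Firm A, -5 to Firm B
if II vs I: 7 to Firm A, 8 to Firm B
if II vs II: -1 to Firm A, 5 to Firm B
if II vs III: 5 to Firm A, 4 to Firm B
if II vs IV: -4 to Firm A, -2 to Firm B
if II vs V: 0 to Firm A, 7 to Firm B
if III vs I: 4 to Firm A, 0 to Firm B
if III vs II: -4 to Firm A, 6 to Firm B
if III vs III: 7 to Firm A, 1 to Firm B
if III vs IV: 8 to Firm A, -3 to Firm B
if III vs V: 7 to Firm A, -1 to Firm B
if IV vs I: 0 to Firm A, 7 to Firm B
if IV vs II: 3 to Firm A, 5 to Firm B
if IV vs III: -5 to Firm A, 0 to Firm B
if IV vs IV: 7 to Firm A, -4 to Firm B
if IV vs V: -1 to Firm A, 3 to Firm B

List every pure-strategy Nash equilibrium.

There is no pure-strategy Nash equilibrium

Find each player's best response to every opponent strategy; NE are the intersections.
Firm A's best responses — vs I: I (payoff 8); vs II: I (payoff 8); vs III: III (payoff 7); vs IV: III (payoff 8); vs V: III (payoff 7).
Firm B's best responses — vs I: IV (payoff 6); vs II: I (payoff 8); vs III: II (payoff 6); vs IV: I (payoff 7).
No cell has both players best-responding. For instance, Firm A's best reply to I is I, but against I Firm B prefers IV over I.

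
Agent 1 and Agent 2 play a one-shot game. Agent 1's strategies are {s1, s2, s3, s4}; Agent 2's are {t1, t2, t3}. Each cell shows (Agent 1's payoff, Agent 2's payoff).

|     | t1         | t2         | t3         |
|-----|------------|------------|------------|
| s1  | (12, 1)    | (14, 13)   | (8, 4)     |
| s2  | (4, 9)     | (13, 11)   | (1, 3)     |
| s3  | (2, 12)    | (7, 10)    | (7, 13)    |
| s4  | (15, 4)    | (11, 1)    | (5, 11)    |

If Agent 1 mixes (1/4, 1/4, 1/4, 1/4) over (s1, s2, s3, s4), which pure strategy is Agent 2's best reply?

Compute Agent 2's expected payoff from each pure strategy against the given mix.
t1: (1/4)·1 + (1/4)·9 + (1/4)·12 + (1/4)·4 = 13/2
t2: (1/4)·13 + (1/4)·11 + (1/4)·10 + (1/4)·1 = 35/4
t3: (1/4)·4 + (1/4)·3 + (1/4)·13 + (1/4)·11 = 31/4
Highest expected payoff is 35/4, from t2.

t2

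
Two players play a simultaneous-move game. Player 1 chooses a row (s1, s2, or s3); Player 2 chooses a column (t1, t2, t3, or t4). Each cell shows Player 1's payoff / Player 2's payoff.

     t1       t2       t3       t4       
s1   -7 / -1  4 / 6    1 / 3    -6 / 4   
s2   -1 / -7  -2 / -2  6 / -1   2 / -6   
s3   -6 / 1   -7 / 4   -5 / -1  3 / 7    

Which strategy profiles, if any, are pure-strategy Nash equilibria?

Find each player's best response to every opponent strategy; NE are the intersections.
Player 1's best responses — vs t1: s2 (payoff -1); vs t2: s1 (payoff 4); vs t3: s2 (payoff 6); vs t4: s3 (payoff 3).
Player 2's best responses — vs s1: t2 (payoff 6); vs s2: t3 (payoff -1); vs s3: t4 (payoff 7).
Mutual best responses occur at (s1, t2), (s2, t3), and (s3, t4); at each, neither player gains by switching.

(s1, t2), (s2, t3), and (s3, t4)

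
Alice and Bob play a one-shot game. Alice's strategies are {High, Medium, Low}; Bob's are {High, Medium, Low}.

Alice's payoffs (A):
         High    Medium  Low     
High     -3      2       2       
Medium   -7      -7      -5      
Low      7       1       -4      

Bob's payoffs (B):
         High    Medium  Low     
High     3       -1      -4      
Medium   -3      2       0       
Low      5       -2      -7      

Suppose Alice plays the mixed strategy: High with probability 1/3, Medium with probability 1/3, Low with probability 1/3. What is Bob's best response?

High

Bob's best reply maximizes expected payoff against the mix.
High: (1/3)·3 + (1/3)·(-3) + (1/3)·5 = 5/3
Medium: (1/3)·(-1) + (1/3)·2 + (1/3)·(-2) = -1/3
Low: (1/3)·(-4) + (1/3)·0 + (1/3)·(-7) = -11/3
Highest expected payoff is 5/3, from High.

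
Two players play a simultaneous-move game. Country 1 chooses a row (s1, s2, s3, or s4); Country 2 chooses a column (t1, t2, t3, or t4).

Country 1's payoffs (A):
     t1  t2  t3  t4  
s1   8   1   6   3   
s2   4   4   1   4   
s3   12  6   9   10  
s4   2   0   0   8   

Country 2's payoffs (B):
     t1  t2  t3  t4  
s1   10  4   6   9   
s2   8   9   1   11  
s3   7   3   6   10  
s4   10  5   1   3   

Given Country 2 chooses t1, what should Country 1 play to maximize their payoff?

With Country 2 fixed at t1, Country 1's payoffs are: s1 → 8, s2 → 4, s3 → 12, s4 → 2.
The maximum is 12, achieved by s3.

s3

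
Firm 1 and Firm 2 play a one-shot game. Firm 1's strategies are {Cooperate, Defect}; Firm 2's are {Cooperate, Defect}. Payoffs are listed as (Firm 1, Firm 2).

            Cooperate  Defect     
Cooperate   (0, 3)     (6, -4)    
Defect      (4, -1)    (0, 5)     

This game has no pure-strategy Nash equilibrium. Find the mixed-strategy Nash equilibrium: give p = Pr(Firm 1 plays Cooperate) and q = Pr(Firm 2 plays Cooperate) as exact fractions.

In a mixed NE each player is indifferent between their pure strategies, so the opponent's mix sets the indifference.
Firm 2 indifferent between Cooperate and Defect: p·3 + (1−p)·(-1) = p·(-4) + (1−p)·5 ⟹ (-1) + 4p = 5 + (-9)p ⟹ p = 6/13.
Firm 1 indifferent between Cooperate and Defect: q·0 + (1−q)·6 = q·4 + (1−q)·0 ⟹ 6 + (-6)q = 0 + 4q ⟹ q = 3/5.

p = 6/13, q = 3/5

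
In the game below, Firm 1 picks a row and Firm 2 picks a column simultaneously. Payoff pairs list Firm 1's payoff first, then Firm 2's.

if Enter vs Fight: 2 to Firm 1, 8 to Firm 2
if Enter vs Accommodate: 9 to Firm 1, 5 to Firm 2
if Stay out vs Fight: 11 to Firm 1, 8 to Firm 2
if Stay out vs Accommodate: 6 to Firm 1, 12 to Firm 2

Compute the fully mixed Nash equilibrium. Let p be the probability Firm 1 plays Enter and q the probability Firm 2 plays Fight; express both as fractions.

Each player's mixing probability is pinned down by making the *other* player indifferent.
Firm 2 indifferent between Fight and Accommodate: p·8 + (1−p)·8 = p·5 + (1−p)·12 ⟹ 8 + 0p = 12 + (-7)p ⟹ p = 4/7.
Firm 1 indifferent between Enter and Stay out: q·2 + (1−q)·9 = q·11 + (1−q)·6 ⟹ 9 + (-7)q = 6 + 5q ⟹ q = 1/4.

p = 4/7, q = 1/4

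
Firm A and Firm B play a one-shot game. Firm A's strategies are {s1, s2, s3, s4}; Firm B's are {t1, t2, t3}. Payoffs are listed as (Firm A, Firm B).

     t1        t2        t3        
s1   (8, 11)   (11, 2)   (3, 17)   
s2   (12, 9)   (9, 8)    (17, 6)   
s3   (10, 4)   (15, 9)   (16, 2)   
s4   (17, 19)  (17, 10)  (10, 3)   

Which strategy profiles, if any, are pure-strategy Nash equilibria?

Check mutual best responses: a cell is a NE iff neither player can gain by unilaterally deviating.
Firm A's best responses — vs t1: s4 (payoff 17); vs t2: s4 (payoff 17); vs t3: s2 (payoff 17).
Firm B's best responses — vs s1: t3 (payoff 17); vs s2: t1 (payoff 9); vs s3: t2 (payoff 9); vs s4: t1 (payoff 19).
The only mutual best response is (s4, t1); neither player gains by switching there.

(s4, t1)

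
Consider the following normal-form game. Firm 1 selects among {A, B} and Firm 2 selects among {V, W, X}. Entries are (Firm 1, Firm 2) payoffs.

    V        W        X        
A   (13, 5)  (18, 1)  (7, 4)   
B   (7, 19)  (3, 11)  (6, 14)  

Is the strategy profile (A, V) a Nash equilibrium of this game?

Holding Firm 2 at V: Firm 1 gets 13 from A, versus 7 from B. No profitable deviation for Firm 1.
Holding Firm 1 at A: Firm 2 gets 5 from V, versus 1 from W, 4 from X. No profitable deviation for Firm 2 either.

Yes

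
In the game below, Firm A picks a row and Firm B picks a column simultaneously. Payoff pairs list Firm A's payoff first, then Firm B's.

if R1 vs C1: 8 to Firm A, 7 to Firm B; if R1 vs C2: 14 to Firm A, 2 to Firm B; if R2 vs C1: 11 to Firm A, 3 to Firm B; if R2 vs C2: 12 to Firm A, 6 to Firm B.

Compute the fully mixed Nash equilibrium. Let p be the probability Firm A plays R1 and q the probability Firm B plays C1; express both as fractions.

p = 3/8, q = 2/5

In a mixed NE each player is indifferent between their pure strategies, so the opponent's mix sets the indifference.
Firm B indifferent between C1 and C2: p·7 + (1−p)·3 = p·2 + (1−p)·6 ⟹ 3 + 4p = 6 + (-4)p ⟹ p = 3/8.
Firm A indifferent between R1 and R2: q·8 + (1−q)·14 = q·11 + (1−q)·12 ⟹ 14 + (-6)q = 12 + (-1)q ⟹ q = 2/5.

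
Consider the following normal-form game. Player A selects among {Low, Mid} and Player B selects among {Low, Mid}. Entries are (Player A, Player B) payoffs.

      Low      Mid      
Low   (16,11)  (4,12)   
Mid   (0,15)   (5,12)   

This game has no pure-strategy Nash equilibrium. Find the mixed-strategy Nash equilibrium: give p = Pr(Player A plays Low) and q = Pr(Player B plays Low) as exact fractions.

p = 3/4, q = 1/17

Each player's mixing probability is pinned down by making the *other* player indifferent.
Player B indifferent between Low and Mid: p·11 + (1−p)·15 = p·12 + (1−p)·12 ⟹ 15 + (-4)p = 12 + 0p ⟹ p = 3/4.
Player A indifferent between Low and Mid: q·16 + (1−q)·4 = q·0 + (1−q)·5 ⟹ 4 + 12q = 5 + (-5)q ⟹ q = 1/17.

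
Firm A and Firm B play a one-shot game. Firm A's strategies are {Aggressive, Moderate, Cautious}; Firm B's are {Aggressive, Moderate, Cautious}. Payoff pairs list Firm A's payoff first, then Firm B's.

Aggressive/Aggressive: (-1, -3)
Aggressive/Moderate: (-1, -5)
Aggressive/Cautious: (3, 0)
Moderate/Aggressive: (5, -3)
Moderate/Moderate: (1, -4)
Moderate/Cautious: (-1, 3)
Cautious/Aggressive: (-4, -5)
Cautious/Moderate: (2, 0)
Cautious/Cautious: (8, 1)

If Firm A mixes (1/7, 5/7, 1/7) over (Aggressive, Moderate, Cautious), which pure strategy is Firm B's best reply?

Firm B's best reply maximizes expected payoff against the mix.
Aggressive: (1/7)·(-3) + (5/7)·(-3) + (1/7)·(-5) = -23/7
Moderate: (1/7)·(-5) + (5/7)·(-4) + (1/7)·0 = -25/7
Cautious: (1/7)·0 + (5/7)·3 + (1/7)·1 = 16/7
Highest expected payoff is 16/7, from Cautious.

Cautious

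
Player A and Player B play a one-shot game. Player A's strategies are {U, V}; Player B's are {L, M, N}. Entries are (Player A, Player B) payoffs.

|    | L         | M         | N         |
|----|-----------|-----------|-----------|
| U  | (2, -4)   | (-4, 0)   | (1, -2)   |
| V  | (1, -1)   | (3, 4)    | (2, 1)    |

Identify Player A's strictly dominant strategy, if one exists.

A strategy is strictly dominant if it gives Player A a strictly higher payoff than every other strategy, against every choice by the opponent.
U is not dominant: against M, V gives 3 > -4.
V is not dominant: against L, U gives 2 > 1.
No single strategy is best against every opponent action.

No strictly dominant strategy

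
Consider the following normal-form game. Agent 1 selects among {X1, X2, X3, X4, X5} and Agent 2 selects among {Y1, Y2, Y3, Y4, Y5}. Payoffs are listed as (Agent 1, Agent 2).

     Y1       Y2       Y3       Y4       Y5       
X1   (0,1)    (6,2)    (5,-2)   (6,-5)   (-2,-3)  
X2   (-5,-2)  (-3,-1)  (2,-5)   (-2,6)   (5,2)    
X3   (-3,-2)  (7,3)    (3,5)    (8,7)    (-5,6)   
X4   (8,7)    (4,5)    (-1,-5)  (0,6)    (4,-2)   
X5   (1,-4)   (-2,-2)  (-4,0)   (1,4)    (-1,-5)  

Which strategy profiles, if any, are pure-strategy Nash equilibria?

(X3, Y4) and (X4, Y1)

Find each player's best response to every opponent strategy; NE are the intersections.
Agent 1's best responses — vs Y1: X4 (payoff 8); vs Y2: X3 (payoff 7); vs Y3: X1 (payoff 5); vs Y4: X3 (payoff 8); vs Y5: X2 (payoff 5).
Agent 2's best responses — vs X1: Y2 (payoff 2); vs X2: Y4 (payoff 6); vs X3: Y4 (payoff 7); vs X4: Y1 (payoff 7); vs X5: Y4 (payoff 4).
Mutual best responses occur at (X3, Y4) and (X4, Y1); at each, neither player gains by switching.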